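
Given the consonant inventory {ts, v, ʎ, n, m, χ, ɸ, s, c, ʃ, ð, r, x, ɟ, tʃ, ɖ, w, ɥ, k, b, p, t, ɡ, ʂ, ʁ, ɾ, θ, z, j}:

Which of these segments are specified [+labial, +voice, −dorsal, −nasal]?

v, b

Eliminate segments failing any feature: /ts, ʎ, n, χ, s, c, ʃ, ð, r, x, ɟ, tʃ, ɖ, k, t, ɡ, ʂ, ʁ, ɾ, θ, z, j/ are [−labial]; /m/ is [+nasal]; /ɸ, p/ are [−voice]; /w, ɥ/ are [+dorsal]. The remaining /v, b/ satisfy [+labial], [+voice], [−dorsal], [−nasal].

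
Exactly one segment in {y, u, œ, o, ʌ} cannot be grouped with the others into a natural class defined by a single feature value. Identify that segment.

/u, y, œ, o/ are all [+round], but /ʌ/ (mid back unrounded lax vowel) is [−round]. No other single segment can be removed to leave a set sharing one feature value that the removed segment lacks, so /ʌ/ is the odd one out.

ʌ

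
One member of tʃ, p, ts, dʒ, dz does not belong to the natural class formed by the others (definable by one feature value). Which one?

The remaining segments after removing /p/ share [+delayed release]; /p/ (voiceless bilabial stop) is [−delayed release]. For every other candidate removal, the leftover set fails to share any single feature value that the removed segment lacks.

p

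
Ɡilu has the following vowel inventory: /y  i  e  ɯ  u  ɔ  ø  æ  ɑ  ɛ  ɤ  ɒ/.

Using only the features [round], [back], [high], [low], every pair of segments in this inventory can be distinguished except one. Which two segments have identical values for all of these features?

e, ɛ

On the given features, /e/ and /ɛ/ have an identical profile: [−round], [−back], [−high], [−low]. No other two segments in the inventory coincide on all 4 features. (They do differ in [tense], which is not among the given features.)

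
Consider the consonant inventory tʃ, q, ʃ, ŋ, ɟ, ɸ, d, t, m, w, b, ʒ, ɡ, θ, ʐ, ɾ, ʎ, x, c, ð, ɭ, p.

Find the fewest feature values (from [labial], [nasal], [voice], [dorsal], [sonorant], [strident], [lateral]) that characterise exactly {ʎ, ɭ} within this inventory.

[+lateral]

The target set is precisely the extension of [+lateral] in this inventory.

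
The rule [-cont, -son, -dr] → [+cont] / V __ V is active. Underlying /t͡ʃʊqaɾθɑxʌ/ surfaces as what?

[t͡ʃʊχaɾθɑxʌ]

The only segment in the rule's environment that also matches [-cont, -son, -dr] is /q/. Applying [+continuant] turns the voiceless uvular stop into /χ/ (voiceless uvular fricative), giving [t͡ʃʊχaɾθɑxʌ].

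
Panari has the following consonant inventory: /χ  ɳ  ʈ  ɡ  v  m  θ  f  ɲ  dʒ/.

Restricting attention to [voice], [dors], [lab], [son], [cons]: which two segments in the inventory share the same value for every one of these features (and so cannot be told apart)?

On the given features, /θ/ and /ʈ/ have an identical profile: [−voice], [−dorsal], [−labial], [−sonorant], [+consonantal]. No other two segments in the inventory coincide on all 5 features. (They do differ in [continuant], [anterior] and [distributed], which are not among the given features.)

θ, ʈ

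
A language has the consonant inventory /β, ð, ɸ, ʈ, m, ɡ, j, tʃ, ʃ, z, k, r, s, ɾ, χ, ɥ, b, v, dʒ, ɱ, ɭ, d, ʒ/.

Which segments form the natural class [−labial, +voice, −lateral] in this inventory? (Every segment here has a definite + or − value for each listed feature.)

Checking each segment against [−labial], [+voice], [−lateral]: /ð/ (voiced dental fricative), /ɡ/ (voiced velar stop), /j/ (palatal glide), /z/ (voiced alveolar fricative), /r/ (alveolar trill), /ɾ/ (alveolar tap), among others, satisfy every feature; every other segment in the inventory fails at least one.

ð, ɡ, j, z, r, ɾ, dʒ, d, ʒ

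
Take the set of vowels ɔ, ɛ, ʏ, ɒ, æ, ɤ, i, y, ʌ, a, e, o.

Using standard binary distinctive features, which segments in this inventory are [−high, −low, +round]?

Eliminate segments failing any feature: /ɛ, ɤ, ʌ, e/ are [−round]; /ʏ, i, y/ are [+high]; /ɒ, æ, a/ are [+low]. The remaining /ɔ, o/ satisfy [−high], [−low], [+round].

ɔ, o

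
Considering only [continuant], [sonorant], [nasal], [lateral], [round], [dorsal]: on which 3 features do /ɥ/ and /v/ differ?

[sonorant], [round], [dorsal]

/ɥ/ is the labial-palatal glide and /v/ is the voiced labiodental fricative. Both are [+continuant], [-nasal], [-lateral]. /ɥ/ is [+sonorant] while /v/ is [-sonorant]; /ɥ/ is [+round] while /v/ is [-round]; /ɥ/ is [+dorsal] while /v/ is [-dorsal], so the distinguishing features are [sonorant], [round], [dorsal].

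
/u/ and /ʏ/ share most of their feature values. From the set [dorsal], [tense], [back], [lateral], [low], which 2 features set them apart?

[back], [tense]

The two segments share [+dorsal], [−lateral], [−low]. The only features from the list on which they differ: /u/ is [+back] while /ʏ/ is [−back]; /u/ is [+tense] while /ʏ/ is [−tense].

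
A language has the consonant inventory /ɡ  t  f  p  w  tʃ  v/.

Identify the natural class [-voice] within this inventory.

t, f, p, tʃ

The feature [voice] marks segments produced with vocal-fold vibration. In this inventory /t, f, p, tʃ/ lack that property, so they are [-voice]; /ɡ, w, v/ are [+voice].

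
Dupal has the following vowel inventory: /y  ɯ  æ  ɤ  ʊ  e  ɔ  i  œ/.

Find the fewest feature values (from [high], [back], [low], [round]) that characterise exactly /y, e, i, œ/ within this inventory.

[−low, −back]

Every target segment is [−low], [−back]; each remaining inventory member fails at least one of these. Each conjunct is needed — [−back] alone would also admit /æ/; [−low] alone would also admit /ɯ, ɤ, ʊ, ɔ/ — and no other single listed feature has exactly this extension, so two is the minimum.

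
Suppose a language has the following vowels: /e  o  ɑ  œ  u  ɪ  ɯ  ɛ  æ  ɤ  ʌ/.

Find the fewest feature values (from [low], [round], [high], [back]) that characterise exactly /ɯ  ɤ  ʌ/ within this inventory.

[−low, +back, −round]

Every target segment is [−low], [+back], [−round]; each remaining inventory member fails at least one of these. Each conjunct is needed — [+back, −round] alone would also admit /ɑ/; [−low, −round] alone would also admit /e, ɪ, ɛ/; [−low, +back] alone would also admit /o, u/ — and no other combination of two listed features has exactly this extension, so three is the minimum.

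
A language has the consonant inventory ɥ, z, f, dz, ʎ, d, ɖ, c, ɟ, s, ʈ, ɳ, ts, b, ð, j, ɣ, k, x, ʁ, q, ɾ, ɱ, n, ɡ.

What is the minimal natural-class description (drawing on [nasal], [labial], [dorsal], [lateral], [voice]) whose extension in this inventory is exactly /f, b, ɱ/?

[+labial, −dorsal]

Every target segment is [+labial], [−dorsal]; each remaining inventory member fails at least one of these. Each conjunct is needed — [−dorsal] alone would also admit /z, dz, d, ɖ, …/; [+labial] alone would also admit /ɥ/ — and no other single listed feature has exactly this extension, so two is the minimum.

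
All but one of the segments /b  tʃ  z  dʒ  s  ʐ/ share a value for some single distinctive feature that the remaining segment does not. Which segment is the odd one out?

b

[strident] (equivalently [labial], [coronal]) groups all but one: /s, ʐ, tʃ, dʒ, z/ share [+strident] while /b/ (voiced bilabial stop) alone is [−strident]. Removing any other segment would not leave a single-feature class that excludes it.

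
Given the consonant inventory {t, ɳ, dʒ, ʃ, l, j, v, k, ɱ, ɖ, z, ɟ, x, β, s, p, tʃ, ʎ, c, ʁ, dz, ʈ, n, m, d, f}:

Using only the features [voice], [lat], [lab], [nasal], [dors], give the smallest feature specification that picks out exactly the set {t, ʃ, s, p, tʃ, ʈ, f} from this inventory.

[−voice, −dors]

/t, ʃ, s, p, tʃ, ʈ, f/ are all [−voice], [−dorsal], and no other segment in the inventory matches both values. Dropping any one of them over-generates: [−dorsal] alone would also admit /ɳ, dʒ, l, v, …/; [−voice] alone would also admit /k, x, c/. No other single listed feature picks out exactly this set either, so fewer than two features will not do.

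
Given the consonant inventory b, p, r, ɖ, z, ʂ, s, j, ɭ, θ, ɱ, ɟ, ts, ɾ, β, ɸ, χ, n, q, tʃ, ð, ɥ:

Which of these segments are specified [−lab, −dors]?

r, ɖ, z, ʂ, s, ɭ, θ, ts, ɾ, n, tʃ, ð

Eliminate segments failing any feature: /b, p, ɱ, β, ɸ, ɥ/ are [+labial]; /j, ɟ, χ, q/ are [+dorsal]. The remaining /r, ɖ, z, ʂ, s, ɭ, θ, ts, ɾ, n, tʃ, ð/ satisfy [−labial], [−dorsal].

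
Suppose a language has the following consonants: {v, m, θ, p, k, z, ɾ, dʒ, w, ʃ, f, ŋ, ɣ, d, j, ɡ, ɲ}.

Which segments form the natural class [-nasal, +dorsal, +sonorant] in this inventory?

Eliminate segments failing any feature: /v, θ, p, z, ɾ, dʒ, ʃ, f, d/ are [-dorsal]; /m, ŋ, ɲ/ are [+nasal]; /k, ɣ, ɡ/ are [-sonorant]. The remaining /w, j/ satisfy [-nasal], [+dorsal], [+sonorant].

w, j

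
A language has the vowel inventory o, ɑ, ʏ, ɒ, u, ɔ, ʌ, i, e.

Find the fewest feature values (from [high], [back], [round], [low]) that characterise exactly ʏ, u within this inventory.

Every target segment is [+high], [+round]; each remaining inventory member fails at least one of these. Each conjunct is needed — [+round] alone would also admit /o, ɒ, ɔ/; [+high] alone would also admit /i/ — and no other single listed feature has exactly this extension, so two is the minimum.

[+high, +round]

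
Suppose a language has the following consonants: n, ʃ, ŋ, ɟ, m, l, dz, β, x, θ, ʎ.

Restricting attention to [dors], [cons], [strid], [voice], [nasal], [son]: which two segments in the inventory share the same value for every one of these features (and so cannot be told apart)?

Both /m/ and /n/ are [-dorsal], [+consonantal], [-strident], [+voice], [+nasal], [+sonorant]. Since the list omits [labial] and [coronal] — which do distinguish the bilabial nasal from the alveolar nasal — this pair collapses; all other pairs remain distinct.

m, n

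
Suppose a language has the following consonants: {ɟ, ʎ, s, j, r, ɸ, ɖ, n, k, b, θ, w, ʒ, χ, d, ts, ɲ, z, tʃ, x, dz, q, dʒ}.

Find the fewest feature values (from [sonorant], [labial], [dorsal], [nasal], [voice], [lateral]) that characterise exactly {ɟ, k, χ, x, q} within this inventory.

[-sonorant, +dorsal]

Every target segment is [-sonorant], [+dorsal]; each remaining inventory member fails at least one of these. Each conjunct is needed — [+dorsal] alone would also admit /ʎ, j, w, ɲ/; [-sonorant] alone would also admit /s, ɸ, ɖ, b, …/ — and no other single listed feature has exactly this extension, so two is the minimum.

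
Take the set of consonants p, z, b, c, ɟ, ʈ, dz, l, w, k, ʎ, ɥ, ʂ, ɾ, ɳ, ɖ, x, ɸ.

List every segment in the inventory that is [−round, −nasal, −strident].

The [−round] segments are /p, z, b, c, ɟ, ʈ, dz, l, k, ʎ, ʂ, ɾ, ɳ, ɖ, x, ɸ/.
Within that set, [−nasal] gives /p, z, b, c, ɟ, ʈ, dz, l, k, ʎ, ʂ, ɾ, ɖ, x, ɸ/.
Then [−strident] leaves /p, b, c, ɟ, ʈ, l, k, ʎ, ɾ, ɖ, x, ɸ/.

p, b, c, ɟ, ʈ, l, k, ʎ, ɾ, ɖ, x, ɸ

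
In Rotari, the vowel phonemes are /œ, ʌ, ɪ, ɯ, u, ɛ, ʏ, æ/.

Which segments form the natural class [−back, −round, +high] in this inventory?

Eliminate segments failing any feature: /œ, ʏ/ are [+round]; /ʌ, ɯ, u/ are [+back]; /ɛ, æ/ are [−high]. The remaining /ɪ/ satisfy [−back], [−round], [+high].

ɪ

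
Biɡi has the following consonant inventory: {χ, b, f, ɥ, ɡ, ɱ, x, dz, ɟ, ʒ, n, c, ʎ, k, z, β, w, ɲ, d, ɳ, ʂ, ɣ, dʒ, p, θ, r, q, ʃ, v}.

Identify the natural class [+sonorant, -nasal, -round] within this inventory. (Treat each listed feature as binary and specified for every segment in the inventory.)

Among the inventory, the [+sonorant] segments are /ɥ, ɱ, n, ʎ, w, ɲ, ɳ, r/.
Of those, [-nasal] gives /ɥ, ʎ, w, r/.
Within that set, [-round] leaves /ʎ, r/.

ʎ, r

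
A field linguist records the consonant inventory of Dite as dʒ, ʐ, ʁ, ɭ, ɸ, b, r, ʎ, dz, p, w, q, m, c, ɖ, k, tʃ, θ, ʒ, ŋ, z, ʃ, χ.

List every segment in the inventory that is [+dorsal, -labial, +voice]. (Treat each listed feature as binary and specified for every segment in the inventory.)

Eliminate segments failing any feature: /dʒ, ʐ, ɭ, ɸ, b, r, dz, p, m, ɖ, tʃ, θ, ʒ, z, ʃ/ are [-dorsal]; /w/ is [+labial]; /q, c, k, χ/ are [-voice]. The remaining /ʁ, ʎ, ŋ/ satisfy [+dorsal], [-labial], [+voice].

ʁ, ʎ, ŋ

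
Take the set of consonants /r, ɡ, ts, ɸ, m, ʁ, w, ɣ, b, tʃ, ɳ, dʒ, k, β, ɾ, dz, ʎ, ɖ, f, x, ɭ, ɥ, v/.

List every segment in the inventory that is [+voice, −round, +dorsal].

ɡ, ʁ, ɣ, ʎ

Checking each segment against [+voice], [−round], [+dorsal]: /ɡ/ (voiced velar stop), /ʁ/ (voiced uvular fricative), /ɣ/ (voiced velar fricative), /ʎ/ (palatal lateral approximant) satisfy every feature; every other segment in the inventory fails at least one.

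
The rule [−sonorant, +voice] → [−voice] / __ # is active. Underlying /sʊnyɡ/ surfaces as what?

[sʊnyk]

/ɡ/ satisfies [−sonorant, +voice] and sits in __ #. The [−voice] counterpart of the voiced velar stop is /k/. Other segments in /sʊnyɡ/ either fail the structural description or are not in the environment, so the surface form is [sʊnyk].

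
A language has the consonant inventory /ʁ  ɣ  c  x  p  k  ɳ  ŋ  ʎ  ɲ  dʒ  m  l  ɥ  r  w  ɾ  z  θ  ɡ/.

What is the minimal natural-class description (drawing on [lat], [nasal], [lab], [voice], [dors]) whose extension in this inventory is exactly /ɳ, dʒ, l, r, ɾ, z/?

[+voice, −lab, −dors]

The class [+voice], [−labial], [−dorsal] has exactly /ɳ, dʒ, l, r, ɾ, z/ as its extension in this inventory. No smaller conjunction from the listed features achieves this: [−labial, −dorsal] alone would also admit /θ/; [+voice, −dorsal] alone would also admit /m/; [+voice, −labial] alone would also admit /ʁ, ɣ, ŋ, ʎ, …/; and checking the remaining two-feature bundles turns up none with this extension.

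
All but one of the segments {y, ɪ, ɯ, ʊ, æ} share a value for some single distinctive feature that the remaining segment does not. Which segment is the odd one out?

æ

The remaining segments after removing /æ/ share [+high]; /æ/ (low front unrounded vowel) is [−high]. For every other candidate removal, the leftover set fails to share any single feature value that the removed segment lacks.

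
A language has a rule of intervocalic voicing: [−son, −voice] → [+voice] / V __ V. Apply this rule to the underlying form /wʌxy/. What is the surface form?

[wʌɣy]

The only segment in the rule's environment that also matches [−son, −voice] is /x/. Applying [+voice] turns the voiceless velar fricative into /ɣ/ (voiced velar fricative), giving [wʌɣy].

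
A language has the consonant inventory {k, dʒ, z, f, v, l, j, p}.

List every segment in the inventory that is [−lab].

k, dʒ, z, l, j

The [−labial] segments here are /k, dʒ, z, l, j/; the remaining /f, v, p/ are [+labial].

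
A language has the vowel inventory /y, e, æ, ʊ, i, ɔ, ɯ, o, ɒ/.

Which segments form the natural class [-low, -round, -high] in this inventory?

Checking each segment against [-low], [-round], [-high]: /e/ (mid front unrounded tense vowel) satisfies every feature; every other segment in the inventory fails at least one.

e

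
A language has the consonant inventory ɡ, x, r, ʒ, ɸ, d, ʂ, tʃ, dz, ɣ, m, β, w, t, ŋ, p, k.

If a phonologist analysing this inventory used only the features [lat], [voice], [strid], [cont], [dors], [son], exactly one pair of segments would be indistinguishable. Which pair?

t, p

On the given features, /t/ and /p/ have an identical profile: [−lateral], [−voice], [−strident], [−continuant], [−dorsal], [−sonorant]. No other two segments in the inventory coincide on all 6 features. (They do differ in [labial] and [coronal], which are not among the given features.)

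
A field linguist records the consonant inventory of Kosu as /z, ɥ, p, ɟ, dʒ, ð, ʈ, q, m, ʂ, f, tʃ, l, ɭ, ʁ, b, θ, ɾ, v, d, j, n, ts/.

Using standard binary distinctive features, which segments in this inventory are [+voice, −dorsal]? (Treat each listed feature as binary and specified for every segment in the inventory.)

z, dʒ, ð, m, l, ɭ, b, ɾ, v, d, n

Checking each segment against [+voice], [−dorsal]: /z/ (voiced alveolar fricative), /dʒ/ (voiced postalveolar affricate), /ð/ (voiced dental fricative), /m/ (bilabial nasal), /l/ (alveolar lateral approximant), /ɭ/ (retroflex lateral approximant), among others, satisfy every feature; every other segment in the inventory fails at least one.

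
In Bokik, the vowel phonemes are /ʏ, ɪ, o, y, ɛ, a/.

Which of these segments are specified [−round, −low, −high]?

Among the inventory, the [−round] segments are /ɪ, ɛ, a/.
Then [−low] gives /ɪ, ɛ/.
Then [−high] leaves /ɛ/.

ɛ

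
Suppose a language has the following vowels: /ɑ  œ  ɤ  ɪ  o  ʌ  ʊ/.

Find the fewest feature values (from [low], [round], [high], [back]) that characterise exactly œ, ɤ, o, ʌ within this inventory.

[-high, -low]

/œ, ɤ, o, ʌ/ are all [-high], [-low], and no other segment in the inventory matches both values. Dropping any one of them over-generates: [-low] alone would also admit /ɪ, ʊ/; [-high] alone would also admit /ɑ/. No other single listed feature picks out exactly this set either, so fewer than two features will not do.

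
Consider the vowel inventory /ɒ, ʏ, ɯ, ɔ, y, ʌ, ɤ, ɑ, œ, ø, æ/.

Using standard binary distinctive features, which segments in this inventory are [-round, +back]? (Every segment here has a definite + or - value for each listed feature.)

ɯ, ʌ, ɤ, ɑ

First, the [-round] segments are /ɯ, ʌ, ɤ, ɑ, æ/.
Intersecting with [+back] leaves /ɯ, ʌ, ɤ, ɑ/.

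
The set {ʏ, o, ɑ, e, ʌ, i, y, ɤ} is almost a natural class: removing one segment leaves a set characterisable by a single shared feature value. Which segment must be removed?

The remaining segments after removing /ɑ/ share [-low]; /ɑ/ (low back unrounded vowel) is [+low]. For every other candidate removal, the leftover set fails to share any single feature value that the removed segment lacks.

ɑ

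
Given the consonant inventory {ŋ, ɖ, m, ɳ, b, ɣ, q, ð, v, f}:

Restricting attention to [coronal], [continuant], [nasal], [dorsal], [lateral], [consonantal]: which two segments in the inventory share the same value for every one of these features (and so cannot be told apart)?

On the given features, /f/ and /v/ have an identical profile: [-coronal], [+continuant], [-nasal], [-dorsal], [-lateral], [+consonantal]. No other two segments in the inventory coincide on all 6 features. (They do differ in [voice], which is not among the given features.)

f, v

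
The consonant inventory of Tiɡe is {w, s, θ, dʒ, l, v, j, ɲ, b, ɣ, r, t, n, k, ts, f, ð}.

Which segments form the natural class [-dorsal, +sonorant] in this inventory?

l, r, n

Checking each segment against [-dorsal], [+sonorant]: /l/ (alveolar lateral approximant), /r/ (alveolar trill), /n/ (alveolar nasal) satisfy every feature; every other segment in the inventory fails at least one.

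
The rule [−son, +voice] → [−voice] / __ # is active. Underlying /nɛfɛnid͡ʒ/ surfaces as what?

[nɛfɛnit͡ʃ]

The only segment in the rule's environment that also matches [−son, +voice] is /d͡ʒ/. Applying [−voice] turns the voiced postalveolar affricate into /t͡ʃ/ (voiceless postalveolar affricate), giving [nɛfɛnit͡ʃ].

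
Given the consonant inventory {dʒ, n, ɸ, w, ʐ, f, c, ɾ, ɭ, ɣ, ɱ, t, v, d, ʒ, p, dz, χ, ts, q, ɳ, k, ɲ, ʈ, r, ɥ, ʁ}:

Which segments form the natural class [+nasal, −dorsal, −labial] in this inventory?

Checking each segment against [+nasal], [−dorsal], [−labial]: /n/ (alveolar nasal), /ɳ/ (retroflex nasal) satisfy every feature; every other segment in the inventory fails at least one.

n, ɳ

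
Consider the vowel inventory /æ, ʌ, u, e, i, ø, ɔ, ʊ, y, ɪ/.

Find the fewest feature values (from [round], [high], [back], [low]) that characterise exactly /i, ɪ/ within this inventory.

Every target segment is [+high], [-round]; each remaining inventory member fails at least one of these. Each conjunct is needed — [-round] alone would also admit /æ, ʌ, e/; [+high] alone would also admit /u, ʊ, y/ — and no other single listed feature has exactly this extension, so two is the minimum.

[+high, -round]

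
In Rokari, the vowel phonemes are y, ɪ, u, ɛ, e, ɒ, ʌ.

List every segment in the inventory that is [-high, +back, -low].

Eliminate segments failing any feature: /y, ɪ, u/ are [+high]; /ɛ, e/ are [-back]; /ɒ/ is [+low]. The remaining /ʌ/ satisfy [-high], [+back], [-low].

ʌ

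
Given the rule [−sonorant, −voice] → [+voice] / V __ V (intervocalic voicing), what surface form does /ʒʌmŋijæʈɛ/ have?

[ʒʌmŋijæɖɛ]

The only segment in the rule's environment that also matches [−sonorant, −voice] is /ʈ/. Applying [+voice] turns the voiceless retroflex stop into /ɖ/ (voiced retroflex stop), giving [ʒʌmŋijæɖɛ].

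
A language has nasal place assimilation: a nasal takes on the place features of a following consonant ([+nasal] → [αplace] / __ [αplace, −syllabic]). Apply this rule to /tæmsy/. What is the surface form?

In /tæmsy/, the nasal /m/ precedes /s/, which is [+coronal]. The nasal assimilates in place, becoming the [+coronal] nasal /n/. The surface form is [tænsy].

[tænsy]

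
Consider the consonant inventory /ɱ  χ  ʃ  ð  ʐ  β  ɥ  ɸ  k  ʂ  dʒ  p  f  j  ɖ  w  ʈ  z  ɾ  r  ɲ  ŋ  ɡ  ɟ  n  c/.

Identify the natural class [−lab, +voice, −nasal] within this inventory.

ð, ʐ, dʒ, j, ɖ, z, ɾ, r, ɡ, ɟ

Eliminate segments failing any feature: /ɱ, β, ɥ, ɸ, p, f, w/ are [+labial]; /χ, ʃ, k, ʂ, ʈ, c/ are [−voice]; /ɲ, ŋ, n/ are [+nasal]. The remaining /ð, ʐ, dʒ, j, ɖ, z, ɾ, r, ɡ, ɟ/ satisfy [−labial], [+voice], [−nasal].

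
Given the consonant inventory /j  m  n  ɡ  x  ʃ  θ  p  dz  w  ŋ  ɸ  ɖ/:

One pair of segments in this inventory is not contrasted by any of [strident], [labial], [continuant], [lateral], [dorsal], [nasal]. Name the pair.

/x/ (voiceless velar fricative) and /j/ (palatal glide) are both [−strident], [−labial], [+continuant], [−lateral], [+dorsal], [−nasal], so none of the listed features separates them. (They do differ in [sonorant], [voice] and [back], which are not among the given features.) Every other pair in the inventory differs on at least one listed feature.

x, j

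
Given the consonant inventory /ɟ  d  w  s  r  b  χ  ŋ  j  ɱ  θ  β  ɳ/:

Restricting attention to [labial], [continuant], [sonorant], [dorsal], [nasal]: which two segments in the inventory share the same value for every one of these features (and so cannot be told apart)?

θ, s

On the given features, /θ/ and /s/ have an identical profile: [-labial], [+continuant], [-sonorant], [-dorsal], [-nasal]. No other two segments in the inventory coincide on all 5 features. (They do differ in [strident] and [distributed], which are not among the given features.)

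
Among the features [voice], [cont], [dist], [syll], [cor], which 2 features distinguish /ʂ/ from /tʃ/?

[continuant], [distributed]

/ʂ/ (voiceless retroflex fricative) and /tʃ/ (voiceless postalveolar affricate) agree on [−voice], [−syllabic], [+coronal]. They differ on [continuant] (/ʂ/ [+], /tʃ/ [−]), [distributed] (/ʂ/ [−], /tʃ/ [+]).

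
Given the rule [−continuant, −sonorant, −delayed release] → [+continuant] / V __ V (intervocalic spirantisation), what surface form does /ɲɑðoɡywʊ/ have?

/ɡ/ satisfies [−continuant, −sonorant, −delayed release] and sits in V __ V. The [+continuant] counterpart of the voiced velar stop is /ɣ/. Other segments in /ɲɑðoɡywʊ/ either fail the structural description or are not in the environment, so the surface form is [ɲɑðoɣywʊ].

[ɲɑðoɣywʊ]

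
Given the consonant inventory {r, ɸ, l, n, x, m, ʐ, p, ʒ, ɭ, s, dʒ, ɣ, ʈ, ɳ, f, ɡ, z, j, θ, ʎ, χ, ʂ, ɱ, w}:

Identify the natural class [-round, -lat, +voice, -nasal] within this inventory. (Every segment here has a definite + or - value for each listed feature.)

r, ʐ, ʒ, dʒ, ɣ, ɡ, z, j

Checking each segment against [-round], [-lateral], [+voice], [-nasal]: /r/ (alveolar trill), /ʐ/ (voiced retroflex fricative), /ʒ/ (voiced postalveolar fricative), /dʒ/ (voiced postalveolar affricate), /ɣ/ (voiced velar fricative), /ɡ/ (voiced velar stop), among others, satisfy every feature; every other segment in the inventory fails at least one.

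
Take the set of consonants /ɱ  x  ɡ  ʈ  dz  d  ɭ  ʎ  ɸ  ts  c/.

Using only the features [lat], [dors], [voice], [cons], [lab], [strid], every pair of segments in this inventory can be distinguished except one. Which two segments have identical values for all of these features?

x, c

On the given features, /x/ and /c/ have an identical profile: [-lateral], [+dorsal], [-voice], [+consonantal], [-labial], [-strident]. No other two segments in the inventory coincide on all 6 features. (They do differ in [continuant] and [back], which are not among the given features.)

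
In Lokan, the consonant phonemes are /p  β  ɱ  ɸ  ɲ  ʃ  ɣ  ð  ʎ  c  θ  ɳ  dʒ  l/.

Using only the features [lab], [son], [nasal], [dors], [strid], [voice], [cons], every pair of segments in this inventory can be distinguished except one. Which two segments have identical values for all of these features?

p, ɸ

On the given features, /p/ and /ɸ/ have an identical profile: [+labial], [−sonorant], [−nasal], [−dorsal], [−strident], [−voice], [+consonantal]. No other two segments in the inventory coincide on all 7 features. (They do differ in [continuant], which is not among the given features.)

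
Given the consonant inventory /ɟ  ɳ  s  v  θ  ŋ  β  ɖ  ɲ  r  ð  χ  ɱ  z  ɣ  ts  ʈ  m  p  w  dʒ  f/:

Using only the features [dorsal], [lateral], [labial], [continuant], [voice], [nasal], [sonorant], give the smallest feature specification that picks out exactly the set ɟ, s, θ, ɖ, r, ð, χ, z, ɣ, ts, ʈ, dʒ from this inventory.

[−nasal, −labial]

The class [−nasal], [−labial] has exactly /ɟ, s, θ, ɖ, r, ð, χ, z, ɣ, ts, ʈ, dʒ/ as its extension in this inventory. No smaller conjunction from the listed features achieves this: [−labial] alone would also admit /ɳ, ŋ, ɲ/; [−nasal] alone would also admit /v, β, p, w, …/; and checking the remaining single features turns up none with this extension.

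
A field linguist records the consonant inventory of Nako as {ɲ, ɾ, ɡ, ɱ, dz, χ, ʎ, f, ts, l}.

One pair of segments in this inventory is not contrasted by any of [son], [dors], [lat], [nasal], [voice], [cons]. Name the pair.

On the given features, /f/ and /ts/ have an identical profile: [−sonorant], [−dorsal], [−lateral], [−nasal], [−voice], [+consonantal]. No other two segments in the inventory coincide on all 6 features. (They do differ in [continuant], [labial] and [coronal], which are not among the given features.)

f, ts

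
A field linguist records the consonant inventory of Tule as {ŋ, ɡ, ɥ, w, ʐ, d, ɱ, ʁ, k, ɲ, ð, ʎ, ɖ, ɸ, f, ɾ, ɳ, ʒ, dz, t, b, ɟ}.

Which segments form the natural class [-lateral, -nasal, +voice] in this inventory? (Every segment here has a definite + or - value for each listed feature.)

Eliminate segments failing any feature: /ŋ, ɱ, ɲ, ɳ/ are [+nasal]; /k, ɸ, f, t/ are [-voice]; /ʎ/ is [+lateral]. The remaining /ɡ, ɥ, w, ʐ, d, ʁ, ð, ɖ, ɾ, ʒ, dz, b, ɟ/ satisfy [-lateral], [-nasal], [+voice].

ɡ, ɥ, w, ʐ, d, ʁ, ð, ɖ, ɾ, ʒ, dz, b, ɟ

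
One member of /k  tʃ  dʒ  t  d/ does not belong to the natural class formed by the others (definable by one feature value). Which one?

k

[coronal] (equivalently [dorsal]) groups all but one: /tʃ, t, dʒ, d/ share [+coronal] while /k/ (voiceless velar stop) alone is [−coronal]. Removing any other segment would not leave a single-feature class that excludes it.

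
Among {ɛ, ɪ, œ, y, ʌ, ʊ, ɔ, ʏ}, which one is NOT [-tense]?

/ɛ, ɪ, ʊ, œ, ʏ, ʌ, ɔ/ are all [-tense]; /y/ (high front rounded tense vowel) is [+tense].

y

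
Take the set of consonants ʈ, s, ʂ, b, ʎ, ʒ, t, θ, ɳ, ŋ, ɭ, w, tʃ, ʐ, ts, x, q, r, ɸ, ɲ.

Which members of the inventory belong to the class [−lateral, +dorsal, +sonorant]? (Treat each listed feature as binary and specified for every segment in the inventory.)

Checking each segment against [−lateral], [+dorsal], [+sonorant]: /ŋ/ (velar nasal), /w/ (labial-velar glide), /ɲ/ (palatal nasal) satisfy every feature; every other segment in the inventory fails at least one.

ŋ, w, ɲ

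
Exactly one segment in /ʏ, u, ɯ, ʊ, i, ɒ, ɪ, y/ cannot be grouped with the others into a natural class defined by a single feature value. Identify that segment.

[high] (equivalently [low]) groups all but one: /ʊ, ɯ, i, u, ʏ, y, ɪ/ share [+high] while /ɒ/ (low back rounded vowel) alone is [−high]. Removing any other segment would not leave a single-feature class that excludes it.

ɒ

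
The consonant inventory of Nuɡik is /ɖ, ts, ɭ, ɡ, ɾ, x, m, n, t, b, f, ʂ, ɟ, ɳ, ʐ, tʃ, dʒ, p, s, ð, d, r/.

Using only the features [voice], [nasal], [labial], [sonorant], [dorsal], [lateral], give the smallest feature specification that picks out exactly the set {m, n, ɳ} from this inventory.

[+nasal]

Every target segment is [+nasal] and no other inventory member is, so one feature is enough.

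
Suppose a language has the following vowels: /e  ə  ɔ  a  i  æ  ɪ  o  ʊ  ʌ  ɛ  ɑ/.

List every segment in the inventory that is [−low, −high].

e, ə, ɔ, o, ʌ, ɛ

Eliminate segments failing any feature: /a, æ, ɑ/ are [+low]; /i, ɪ, ʊ/ are [+high]. The remaining /e, ə, ɔ, o, ʌ, ɛ/ satisfy [−low], [−high].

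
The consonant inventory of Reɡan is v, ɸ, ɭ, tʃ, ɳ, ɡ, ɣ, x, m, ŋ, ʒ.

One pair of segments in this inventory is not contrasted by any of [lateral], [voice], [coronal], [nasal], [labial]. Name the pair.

Both /ɡ/ and /ɣ/ are [-lateral], [+voice], [-coronal], [-nasal], [-labial]. Since the list omits [continuant] — which does distinguish the voiced velar stop from the voiced velar fricative — this pair collapses; all other pairs remain distinct.

ɡ, ɣ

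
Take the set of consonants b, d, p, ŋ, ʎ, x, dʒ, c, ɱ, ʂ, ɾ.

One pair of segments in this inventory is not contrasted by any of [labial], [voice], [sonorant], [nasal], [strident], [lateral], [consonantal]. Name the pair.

x, c

On the given features, /x/ and /c/ have an identical profile: [−labial], [−voice], [−sonorant], [−nasal], [−strident], [−lateral], [+consonantal]. No other two segments in the inventory coincide on all 7 features. (They do differ in [continuant] and [back], which are not among the given features.)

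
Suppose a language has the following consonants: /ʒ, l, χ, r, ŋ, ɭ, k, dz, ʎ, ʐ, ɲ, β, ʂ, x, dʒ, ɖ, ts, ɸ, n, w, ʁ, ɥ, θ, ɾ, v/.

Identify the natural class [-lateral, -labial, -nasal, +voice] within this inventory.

The [-lateral] segments are /ʒ, χ, r, ŋ, k, dz, ʐ, ɲ, β, ʂ, x, dʒ, ɖ, ts, ɸ, n, w, ʁ, ɥ, θ, ɾ, v/.
Among these, [-labial] gives /ʒ, χ, r, ŋ, k, dz, ʐ, ɲ, ʂ, x, dʒ, ɖ, ts, n, ʁ, θ, ɾ/.
Within that set, [-nasal] gives /ʒ, χ, r, k, dz, ʐ, ʂ, x, dʒ, ɖ, ts, ʁ, θ, ɾ/.
Of those, [+voice] leaves /ʒ, r, dz, ʐ, dʒ, ɖ, ʁ, ɾ/.

ʒ, r, dz, ʐ, dʒ, ɖ, ʁ, ɾ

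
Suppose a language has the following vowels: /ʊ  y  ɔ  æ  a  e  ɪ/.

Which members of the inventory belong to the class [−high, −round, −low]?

The [−high] segments are /ɔ, æ, a, e/.
Within that set, [−round] gives /æ, a, e/.
Of those, [−low] leaves /e/.

e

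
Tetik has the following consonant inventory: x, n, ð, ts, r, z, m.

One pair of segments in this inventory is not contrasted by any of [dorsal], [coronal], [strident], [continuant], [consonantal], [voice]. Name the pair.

/ð/ (voiced dental fricative) and /r/ (alveolar trill) are both [−dorsal], [+coronal], [−strident], [+continuant], [+consonantal], [+voice], so none of the listed features separates them. (They do differ in [sonorant], which is not among the given features.) Every other pair in the inventory differs on at least one listed feature.

ð, r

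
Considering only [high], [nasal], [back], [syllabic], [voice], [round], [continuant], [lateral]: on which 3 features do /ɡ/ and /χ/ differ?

[voice], [continuant], [high]

/ɡ/ is the voiced velar stop and /χ/ is the voiceless uvular fricative. Both are [-nasal], [+back], [-syllabic], [-round], [-lateral]. /ɡ/ is [+voice] while /χ/ is [-voice]; /ɡ/ is [-continuant] while /χ/ is [+continuant]; /ɡ/ is [+high] while /χ/ is [-high], so the distinguishing features are [voice], [continuant], [high].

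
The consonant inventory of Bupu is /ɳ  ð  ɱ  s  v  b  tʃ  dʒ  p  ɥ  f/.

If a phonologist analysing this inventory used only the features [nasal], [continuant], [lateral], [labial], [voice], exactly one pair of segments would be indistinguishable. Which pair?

v, ɥ

On the given features, /v/ and /ɥ/ have an identical profile: [-nasal], [+continuant], [-lateral], [+labial], [+voice]. No other two segments in the inventory coincide on all 5 features. (They do differ in [sonorant], [round] and [dorsal], which are not among the given features.)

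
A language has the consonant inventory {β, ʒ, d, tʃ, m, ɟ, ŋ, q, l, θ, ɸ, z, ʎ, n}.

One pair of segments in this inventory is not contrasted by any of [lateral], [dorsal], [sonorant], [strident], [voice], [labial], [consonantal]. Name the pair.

z, ʒ

Both /z/ and /ʒ/ are [-lateral], [-dorsal], [-sonorant], [+strident], [+voice], [-labial], [+consonantal]. Since the list omits [anterior] and [distributed] — which do distinguish the voiced alveolar fricative from the voiced postalveolar fricative — this pair collapses; all other pairs remain distinct.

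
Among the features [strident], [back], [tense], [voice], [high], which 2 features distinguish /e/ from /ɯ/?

The two segments share [−strident], [+tense], [+voice]. The only features from the list on which they differ: /e/ is [−high] while /ɯ/ is [+high]; /e/ is [−back] while /ɯ/ is [+back].

[high], [back]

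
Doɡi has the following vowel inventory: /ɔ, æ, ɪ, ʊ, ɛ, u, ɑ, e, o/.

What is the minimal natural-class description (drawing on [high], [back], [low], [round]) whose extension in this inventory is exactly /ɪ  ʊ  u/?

/ɪ, ʊ, u/ are exactly the [+high] segments in the inventory, so a single feature suffices.

[+high]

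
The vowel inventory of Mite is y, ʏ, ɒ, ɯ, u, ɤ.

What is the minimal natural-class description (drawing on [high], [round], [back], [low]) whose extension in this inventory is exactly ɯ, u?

Every target segment is [+high], [+back]; each remaining inventory member fails at least one of these. Each conjunct is needed — [+back] alone would also admit /ɒ, ɤ/; [+high] alone would also admit /y, ʏ/ — and no other single listed feature has exactly this extension, so two is the minimum.

[+high, +back]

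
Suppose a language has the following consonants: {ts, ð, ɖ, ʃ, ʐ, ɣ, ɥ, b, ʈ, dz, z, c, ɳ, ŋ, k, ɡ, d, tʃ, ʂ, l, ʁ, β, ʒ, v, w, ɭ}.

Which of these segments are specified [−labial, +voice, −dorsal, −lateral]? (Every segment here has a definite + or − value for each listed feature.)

ð, ɖ, ʐ, dz, z, ɳ, d, ʒ

Checking each segment against [−labial], [+voice], [−dorsal], [−lateral]: /ð/ (voiced dental fricative), /ɖ/ (voiced retroflex stop), /ʐ/ (voiced retroflex fricative), /dz/ (voiced alveolar affricate), /z/ (voiced alveolar fricative), /ɳ/ (retroflex nasal), among others, satisfy every feature; every other segment in the inventory fails at least one.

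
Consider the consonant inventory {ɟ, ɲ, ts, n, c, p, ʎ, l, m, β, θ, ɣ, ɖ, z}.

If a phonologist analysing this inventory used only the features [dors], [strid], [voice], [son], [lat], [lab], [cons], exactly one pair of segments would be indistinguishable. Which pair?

Both /ɟ/ and /ɣ/ are [+dorsal], [−strident], [+voice], [−sonorant], [−lateral], [−labial], [+consonantal]. Since the list omits [continuant] and [back] — which do distinguish the voiced palatal stop from the voiced velar fricative — this pair collapses; all other pairs remain distinct.

ɟ, ɣ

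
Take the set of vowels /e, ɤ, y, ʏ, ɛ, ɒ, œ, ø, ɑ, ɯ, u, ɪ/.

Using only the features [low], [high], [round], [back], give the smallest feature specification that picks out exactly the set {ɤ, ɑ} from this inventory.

The class [-high], [+back], [-round] has exactly /ɤ, ɑ/ as its extension in this inventory. No smaller conjunction from the listed features achieves this: [+back, -round] alone would also admit /ɯ/; [-high, -round] alone would also admit /e, ɛ/; [-high, +back] alone would also admit /ɒ/; and checking the remaining two-feature bundles turns up none with this extension.

[-high, +back, -round]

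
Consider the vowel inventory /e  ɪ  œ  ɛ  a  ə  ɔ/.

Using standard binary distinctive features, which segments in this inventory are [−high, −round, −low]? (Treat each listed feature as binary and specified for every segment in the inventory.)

Checking each segment against [−high], [−round], [−low]: /e/ (mid front unrounded tense vowel), /ɛ/ (mid front unrounded lax vowel), /ə/ (mid central vowel (schwa)) satisfy every feature; every other segment in the inventory fails at least one.

e, ɛ, ə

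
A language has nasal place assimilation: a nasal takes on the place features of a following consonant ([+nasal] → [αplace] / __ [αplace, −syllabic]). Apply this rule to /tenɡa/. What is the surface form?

[teŋɡa]

In /tenɡa/, the nasal /n/ precedes /ɡ/, which is [+dorsal]. The nasal assimilates in place, becoming the [+dorsal] nasal /ŋ/. The surface form is [teŋɡa].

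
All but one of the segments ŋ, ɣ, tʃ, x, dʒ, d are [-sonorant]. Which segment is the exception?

Every segment except /ŋ/ is [-sonorant]. /ŋ/ (velar nasal) is [+sonorant], so it is the exception.

ŋ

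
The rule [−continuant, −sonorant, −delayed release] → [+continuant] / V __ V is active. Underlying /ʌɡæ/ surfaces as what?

[ʌɣæ]

Only /ɡ/ occurs between two vowels (/ʌ/ __ /æ/) and matches the structural description. It is a voiced velar stop, so [−continuant, −sonorant, −delayed release] holds; changing it to [+continuant] with all other features held fixed yields /ɣ/ (voiced velar fricative). No other segment meets both the structural description and the environment, so the output is [ʌɣæ].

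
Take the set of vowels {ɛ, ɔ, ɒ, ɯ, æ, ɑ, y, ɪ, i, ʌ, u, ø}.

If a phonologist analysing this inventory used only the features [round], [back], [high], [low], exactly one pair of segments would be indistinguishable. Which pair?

i, ɪ

/i/ (high front unrounded tense vowel) and /ɪ/ (high front unrounded lax vowel) are both [-round], [-back], [+high], [-low], so none of the listed features separates them. (They do differ in [tense], which is not among the given features.) Every other pair in the inventory differs on at least one listed feature.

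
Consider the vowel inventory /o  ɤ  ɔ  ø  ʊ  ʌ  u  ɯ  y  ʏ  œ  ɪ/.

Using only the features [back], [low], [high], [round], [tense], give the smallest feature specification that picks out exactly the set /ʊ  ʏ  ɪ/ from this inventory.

[+high, -tense]

The class [+high], [-tense] has exactly /ʊ, ʏ, ɪ/ as its extension in this inventory. No smaller conjunction from the listed features achieves this: [-tense] alone would also admit /ɔ, ʌ, œ/; [+high] alone would also admit /u, ɯ, y/; and checking the remaining single features turns up none with this extension.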